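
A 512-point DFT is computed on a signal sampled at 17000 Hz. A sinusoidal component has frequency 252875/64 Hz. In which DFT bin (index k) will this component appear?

DFT frequency resolution = f_s/N = 17000/512 = 2125/64 Hz
Bin index k = f_signal / resolution = 252875/64 / 2125/64 = 119
The signal frequency 252875/64 Hz falls in DFT bin k = 119.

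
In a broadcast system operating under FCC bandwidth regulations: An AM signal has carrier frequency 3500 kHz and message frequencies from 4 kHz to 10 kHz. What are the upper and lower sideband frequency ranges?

Upper sideband (USB) = fc + [fm_low, fm_high] = 3500 + [4, 10] = [3504, 3510] kHz
Lower sideband (LSB) = fc - [fm_high, fm_low] = 3500 - [10, 4] = [3490, 3496] kHz
Total occupied spectrum: 3490 kHz to 3510 kHz (plus carrier at 3500 kHz)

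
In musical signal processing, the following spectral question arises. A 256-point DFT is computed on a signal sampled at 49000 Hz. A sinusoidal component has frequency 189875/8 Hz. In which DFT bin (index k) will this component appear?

DFT frequency resolution = f_s/N = 49000/256 = 6125/32 Hz
Bin index k = f_signal / resolution = 189875/8 / 6125/32 = 124
The signal frequency 189875/8 Hz falls in DFT bin k = 124.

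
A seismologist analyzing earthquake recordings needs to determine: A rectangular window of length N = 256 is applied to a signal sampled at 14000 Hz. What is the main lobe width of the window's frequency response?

For a rectangular window of length N,
the main lobe width in frequency is 2*f_s/N.
= 2*14000/256 = 875/8 Hz
This determines the minimum frequency separation for resolving two sinusoids.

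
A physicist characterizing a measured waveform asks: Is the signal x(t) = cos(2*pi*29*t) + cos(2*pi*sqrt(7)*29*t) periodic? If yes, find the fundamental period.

f1 = 29 Hz, f2 = 29*sqrt(7) Hz
Ratio f2/f1 = sqrt(7), which is irrational.
Since the frequency ratio is irrational, no common period exists.
The signal is not periodic.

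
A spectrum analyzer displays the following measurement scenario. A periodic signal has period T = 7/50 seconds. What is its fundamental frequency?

The fundamental frequency is the reciprocal of the period.
f = 1/T = 1/(7/50) = 50/7 Hz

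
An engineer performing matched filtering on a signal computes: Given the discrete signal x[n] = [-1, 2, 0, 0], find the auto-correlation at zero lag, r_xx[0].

The auto-correlation at zero lag r_xx[0] equals the signal energy.
r_xx[0] = sum of x[n]^2 = (-1)^2 + 2^2 + 0^2 + 0^2
= 1 + 4 + 0 + 0 = 5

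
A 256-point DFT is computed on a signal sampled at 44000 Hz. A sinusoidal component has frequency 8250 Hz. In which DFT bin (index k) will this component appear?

DFT frequency resolution = f_s/N = 44000/256 = 1375/8 Hz
Bin index k = f_signal / resolution = 8250 / 1375/8 = 48
The signal frequency 8250 Hz falls in DFT bin k = 48.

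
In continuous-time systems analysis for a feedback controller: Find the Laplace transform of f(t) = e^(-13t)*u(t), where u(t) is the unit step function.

Standard Laplace transform pair:
e^(-at)*u(t) <-> 1/(s+a)
With a = 13: L{e^(-13t)*u(t)} = 1/(s+13), ROC: Re(s) > -13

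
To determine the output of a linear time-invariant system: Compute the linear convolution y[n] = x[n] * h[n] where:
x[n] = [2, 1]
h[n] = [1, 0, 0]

y[n] = sum_k x[k]*h[n-k]. Output length = len(x) + len(h) - 1 = 2 + 3 - 1 = 4.
y[0] = 2*1 = 2
y[1] = 1*1 + 2*0 = 1
y[2] = 1*0 + 2*0 = 0
y[3] = 1*0 = 0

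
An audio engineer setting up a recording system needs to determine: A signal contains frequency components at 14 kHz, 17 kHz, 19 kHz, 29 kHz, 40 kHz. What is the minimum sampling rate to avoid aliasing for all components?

The highest frequency component is f_max = 40 kHz.
Nyquist rate = 2 * f_max = 2 * 40 kHz = 80 kHz.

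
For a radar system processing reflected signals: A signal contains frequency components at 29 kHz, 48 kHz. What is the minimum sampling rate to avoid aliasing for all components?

The highest frequency component is f_max = 48 kHz.
Nyquist rate = 2 * f_max = 2 * 48 kHz = 96 kHz.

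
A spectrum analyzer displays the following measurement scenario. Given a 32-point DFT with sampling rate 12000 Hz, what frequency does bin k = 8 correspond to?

The frequency of DFT bin k is: f_k = k * f_s / N
f_8 = 8 * 12000 / 32 = 3000 Hz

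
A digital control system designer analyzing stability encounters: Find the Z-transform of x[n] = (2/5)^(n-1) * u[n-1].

Time-shifting property: if X(z) = Z{x[n]}, then Z{x[n-d]} = z^(-d) * X(z)
X(z) = z/(z - 2/5) for x[n] = (2/5)^n * u[n]
Z{x[n-1]} = z^(-1) * z/(z - 2/5) = 1/(z - 2/5)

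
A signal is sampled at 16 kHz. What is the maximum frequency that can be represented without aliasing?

The maximum frequency that can be represented without aliasing
is the Nyquist frequency: f_max = f_s / 2 = 16 kHz / 2 = 8 kHz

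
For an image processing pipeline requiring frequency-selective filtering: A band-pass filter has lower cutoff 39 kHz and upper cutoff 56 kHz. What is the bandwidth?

Bandwidth = f_high - f_low
= 56 kHz - 39 kHz = 17 kHz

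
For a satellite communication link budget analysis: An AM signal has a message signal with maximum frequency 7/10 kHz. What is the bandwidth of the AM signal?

In AM (double-sideband), the bandwidth is twice the message frequency.
BW = 2 * f_m = 2 * 7/10 kHz = 7/5 kHz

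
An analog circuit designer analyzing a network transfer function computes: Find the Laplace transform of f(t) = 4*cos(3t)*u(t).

Standard pair: cos(wt)*u(t) <-> s/(s^2+w^2)
With w = 3: L{4*cos(3t)*u(t)} = 4s/(s^2+9)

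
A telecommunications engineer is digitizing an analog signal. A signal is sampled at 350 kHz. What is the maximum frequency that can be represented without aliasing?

The maximum frequency that can be represented without aliasing
is the Nyquist frequency: f_max = f_s / 2 = 350 kHz / 2 = 175 kHz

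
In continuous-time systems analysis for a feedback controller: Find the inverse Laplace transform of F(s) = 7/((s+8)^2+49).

Standard pair: w/((s+a)^2+w^2) <-> e^(-at)*sin(wt)*u(t)
With a=8, w=7: f(t) = e^(-8t)*sin(7t)*u(t)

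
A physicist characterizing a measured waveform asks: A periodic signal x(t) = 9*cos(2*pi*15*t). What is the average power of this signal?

Average power of A*cos(wt) is A^2/2.
P = 9^2 / 2 = 81/2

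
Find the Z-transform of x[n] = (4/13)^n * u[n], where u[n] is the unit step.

The Z-transform of a^n * u[n] is z/(z-a) for |z| > |a|.
Here a = 4/13, so X(z) = z/(z - (4/13)) = 13z/(13z - 4)
ROC: |z| > 4/13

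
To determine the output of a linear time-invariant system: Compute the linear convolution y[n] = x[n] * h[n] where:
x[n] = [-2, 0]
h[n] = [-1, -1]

y[n] = sum_k x[k]*h[n-k]. Output length = len(x) + len(h) - 1 = 2 + 2 - 1 = 3.
y[0] = -2*-1 = 2
y[1] = 0*-1 + -2*-1 = 2
y[2] = 0*-1 = 0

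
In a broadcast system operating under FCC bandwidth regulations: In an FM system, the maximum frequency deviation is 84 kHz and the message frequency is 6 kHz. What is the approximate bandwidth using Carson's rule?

Carson's rule: BW = 2*(delta_f + f_m)
= 2*(84 + 6) kHz = 180 kHz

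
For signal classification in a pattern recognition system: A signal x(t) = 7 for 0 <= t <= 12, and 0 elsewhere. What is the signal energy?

Energy = integral of |x(t)|^2 dt over the signal duration
= 7^2 * 12 = 49 * 12 = 588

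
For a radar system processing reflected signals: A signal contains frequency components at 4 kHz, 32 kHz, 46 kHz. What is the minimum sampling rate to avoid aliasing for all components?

The highest frequency component is f_max = 46 kHz.
Nyquist rate = 2 * f_max = 2 * 46 kHz = 92 kHz.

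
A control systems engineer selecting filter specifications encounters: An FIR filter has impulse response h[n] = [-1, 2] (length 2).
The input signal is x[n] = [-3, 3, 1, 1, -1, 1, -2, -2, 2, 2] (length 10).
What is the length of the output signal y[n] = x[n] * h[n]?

For linear convolution, the output length is:
len(y) = len(x) + len(h) - 1 = 10 + 2 - 1 = 11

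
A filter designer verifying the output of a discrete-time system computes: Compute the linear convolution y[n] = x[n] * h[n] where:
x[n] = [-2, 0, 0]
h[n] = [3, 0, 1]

y[n] = sum_k x[k]*h[n-k]. Output length = len(x) + len(h) - 1 = 3 + 3 - 1 = 5.
y[0] = -2*3 = -6
y[1] = 0*3 + -2*0 = 0
y[2] = 0*3 + 0*0 + -2*1 = -2
y[3] = 0*0 + 0*1 = 0
y[4] = 0*1 = 0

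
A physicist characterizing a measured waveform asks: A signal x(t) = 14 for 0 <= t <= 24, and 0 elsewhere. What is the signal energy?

Energy = integral of |x(t)|^2 dt over the signal duration
= 14^2 * 24 = 196 * 24 = 4704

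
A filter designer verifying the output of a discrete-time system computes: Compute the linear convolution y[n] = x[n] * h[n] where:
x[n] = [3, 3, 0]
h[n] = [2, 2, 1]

y[n] = sum_k x[k]*h[n-k]. Output length = len(x) + len(h) - 1 = 3 + 3 - 1 = 5.
y[0] = 3*2 = 6
y[1] = 3*2 + 3*2 = 12
y[2] = 0*2 + 3*2 + 3*1 = 9
y[3] = 0*2 + 3*1 = 3
y[4] = 0*1 = 0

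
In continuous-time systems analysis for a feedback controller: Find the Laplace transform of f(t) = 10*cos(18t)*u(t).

Standard pair: cos(wt)*u(t) <-> s/(s^2+w^2)
With w = 18: L{10*cos(18t)*u(t)} = 10s/(s^2+324)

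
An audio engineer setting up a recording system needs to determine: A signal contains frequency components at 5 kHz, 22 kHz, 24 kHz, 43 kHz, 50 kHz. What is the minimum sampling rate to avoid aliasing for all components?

The highest frequency component is f_max = 50 kHz.
Nyquist rate = 2 * f_max = 2 * 50 kHz = 100 kHz.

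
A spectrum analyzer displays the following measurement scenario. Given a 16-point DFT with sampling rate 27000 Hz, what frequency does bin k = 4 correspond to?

The frequency of DFT bin k is: f_k = k * f_s / N
f_4 = 4 * 27000 / 16 = 6750 Hz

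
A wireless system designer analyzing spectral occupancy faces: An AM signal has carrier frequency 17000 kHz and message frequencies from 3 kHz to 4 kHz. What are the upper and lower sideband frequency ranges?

Upper sideband (USB) = fc + [fm_low, fm_high] = 17000 + [3, 4] = [17003, 17004] kHz
Lower sideband (LSB) = fc - [fm_high, fm_low] = 17000 - [4, 3] = [16996, 16997] kHz
Total occupied spectrum: 16996 kHz to 17004 kHz (plus carrier at 17000 kHz)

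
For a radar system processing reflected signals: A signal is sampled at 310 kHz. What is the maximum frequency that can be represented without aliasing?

The maximum frequency that can be represented without aliasing
is the Nyquist frequency: f_max = f_s / 2 = 310 kHz / 2 = 155 kHz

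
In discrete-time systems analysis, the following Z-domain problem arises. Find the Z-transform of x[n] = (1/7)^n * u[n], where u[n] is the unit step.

The Z-transform of a^n * u[n] is z/(z-a) for |z| > |a|.
Here a = 1/7, so X(z) = z/(z - (1/7)) = 7z/(7z - 1)
ROC: |z| > 1/7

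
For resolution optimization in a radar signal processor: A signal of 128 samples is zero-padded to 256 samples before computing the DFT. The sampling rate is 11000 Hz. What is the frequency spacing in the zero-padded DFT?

Original DFT: N = 128, resolution = f_s/N = 11000/128 = 1375/16 Hz
Zero-padded DFT: N = 256, resolution = f_s/N = 11000/256 = 1375/32 Hz
Zero-padding interpolates the spectrum (finer frequency grid)
but does NOT improve the true spectral resolution (ability to resolve close frequencies).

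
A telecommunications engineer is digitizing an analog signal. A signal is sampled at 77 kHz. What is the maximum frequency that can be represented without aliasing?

The maximum frequency that can be represented without aliasing
is the Nyquist frequency: f_max = f_s / 2 = 77 kHz / 2 = 77/2 kHz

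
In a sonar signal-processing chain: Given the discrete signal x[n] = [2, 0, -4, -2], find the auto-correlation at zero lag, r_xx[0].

The auto-correlation at zero lag r_xx[0] equals the signal energy.
r_xx[0] = sum of x[n]^2 = 2^2 + 0^2 + (-4)^2 + (-2)^2
= 4 + 0 + 16 + 4 = 24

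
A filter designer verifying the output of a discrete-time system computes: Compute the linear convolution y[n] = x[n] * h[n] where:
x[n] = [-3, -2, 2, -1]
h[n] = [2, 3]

y[n] = sum_k x[k]*h[n-k]. Output length = len(x) + len(h) - 1 = 4 + 2 - 1 = 5.
y[0] = -3*2 = -6
y[1] = -2*2 + -3*3 = -13
y[2] = 2*2 + -2*3 = -2
y[3] = -1*2 + 2*3 = 4
y[4] = -1*3 = -3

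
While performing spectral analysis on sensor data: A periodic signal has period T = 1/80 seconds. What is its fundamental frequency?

The fundamental frequency is the reciprocal of the period.
f = 1/T = 1/(1/80) = 80 Hz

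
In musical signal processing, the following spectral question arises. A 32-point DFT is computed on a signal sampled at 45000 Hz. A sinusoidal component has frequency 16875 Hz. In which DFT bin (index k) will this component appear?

DFT frequency resolution = f_s/N = 45000/32 = 5625/4 Hz
Bin index k = f_signal / resolution = 16875 / 5625/4 = 12
The signal frequency 16875 Hz falls in DFT bin k = 12.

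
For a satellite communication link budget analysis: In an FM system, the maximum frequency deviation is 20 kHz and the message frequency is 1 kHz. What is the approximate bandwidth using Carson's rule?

Carson's rule: BW = 2*(delta_f + f_m)
= 2*(20 + 1) kHz = 42 kHz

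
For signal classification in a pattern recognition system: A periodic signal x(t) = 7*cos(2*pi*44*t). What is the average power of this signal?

Average power of A*cos(wt) is A^2/2.
P = 7^2 / 2 = 49/2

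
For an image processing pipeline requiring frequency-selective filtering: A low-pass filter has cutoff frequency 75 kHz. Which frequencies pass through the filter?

A low-pass filter passes all frequencies below the cutoff frequency 75 kHz and attenuates higher frequencies.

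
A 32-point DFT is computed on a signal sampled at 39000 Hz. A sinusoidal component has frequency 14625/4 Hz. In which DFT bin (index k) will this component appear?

DFT frequency resolution = f_s/N = 39000/32 = 4875/4 Hz
Bin index k = f_signal / resolution = 14625/4 / 4875/4 = 3
The signal frequency 14625/4 Hz falls in DFT bin k = 3.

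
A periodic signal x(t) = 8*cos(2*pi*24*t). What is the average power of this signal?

Average power of A*cos(wt) is A^2/2.
P = 8^2 / 2 = 64/2 = 32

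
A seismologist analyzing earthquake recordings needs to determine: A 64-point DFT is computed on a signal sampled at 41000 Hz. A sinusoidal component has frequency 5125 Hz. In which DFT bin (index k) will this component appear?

DFT frequency resolution = f_s/N = 41000/64 = 5125/8 Hz
Bin index k = f_signal / resolution = 5125 / 5125/8 = 8
The signal frequency 5125 Hz falls in DFT bin k = 8.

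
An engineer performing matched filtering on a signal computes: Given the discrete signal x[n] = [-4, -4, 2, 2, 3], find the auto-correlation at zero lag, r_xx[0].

The auto-correlation at zero lag r_xx[0] equals the signal energy.
r_xx[0] = sum of x[n]^2 = (-4)^2 + (-4)^2 + 2^2 + 2^2 + 3^2
= 16 + 16 + 4 + 4 + 9 = 49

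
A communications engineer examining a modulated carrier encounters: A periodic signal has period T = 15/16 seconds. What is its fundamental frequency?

The fundamental frequency is the reciprocal of the period.
f = 1/T = 1/(15/16) = 16/15 Hz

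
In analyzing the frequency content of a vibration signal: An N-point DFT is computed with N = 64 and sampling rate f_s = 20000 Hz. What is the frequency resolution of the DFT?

DFT frequency resolution = f_s / N
= 20000 / 64 = 625/2 Hz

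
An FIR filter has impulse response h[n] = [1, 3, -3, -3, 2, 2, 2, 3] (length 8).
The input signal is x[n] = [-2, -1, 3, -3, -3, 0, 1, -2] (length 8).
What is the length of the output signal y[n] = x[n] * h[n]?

For linear convolution, the output length is:
len(y) = len(x) + len(h) - 1 = 8 + 8 - 1 = 15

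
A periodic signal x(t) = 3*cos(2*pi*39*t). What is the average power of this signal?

Average power of A*cos(wt) is A^2/2.
P = 3^2 / 2 = 9/2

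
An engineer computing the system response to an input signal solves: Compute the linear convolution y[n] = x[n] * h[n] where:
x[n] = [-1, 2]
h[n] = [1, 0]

y[n] = sum_k x[k]*h[n-k]. Output length = len(x) + len(h) - 1 = 2 + 2 - 1 = 3.
y[0] = -1*1 = -1
y[1] = 2*1 + -1*0 = 2
y[2] = 2*0 = 0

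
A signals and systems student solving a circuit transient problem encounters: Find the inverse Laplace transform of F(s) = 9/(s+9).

Standard pair: k/(s+a) <-> k*e^(-at)*u(t)
With k=9, a=9: f(t) = 9*e^(-9t)*u(t)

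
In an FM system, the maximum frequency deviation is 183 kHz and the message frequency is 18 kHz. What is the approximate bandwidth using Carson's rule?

Carson's rule: BW = 2*(delta_f + f_m)
= 2*(183 + 18) kHz = 402 kHz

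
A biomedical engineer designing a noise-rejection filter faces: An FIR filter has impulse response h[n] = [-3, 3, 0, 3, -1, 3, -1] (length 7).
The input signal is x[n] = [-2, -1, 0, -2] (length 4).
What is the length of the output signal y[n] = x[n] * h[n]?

For linear convolution, the output length is:
len(y) = len(x) + len(h) - 1 = 4 + 7 - 1 = 10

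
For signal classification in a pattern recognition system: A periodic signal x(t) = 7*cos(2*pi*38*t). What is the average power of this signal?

Average power of A*cos(wt) is A^2/2.
P = 7^2 / 2 = 49/2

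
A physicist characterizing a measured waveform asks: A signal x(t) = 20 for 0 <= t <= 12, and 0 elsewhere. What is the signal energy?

Energy = integral of |x(t)|^2 dt over the signal duration
= 20^2 * 12 = 400 * 12 = 4800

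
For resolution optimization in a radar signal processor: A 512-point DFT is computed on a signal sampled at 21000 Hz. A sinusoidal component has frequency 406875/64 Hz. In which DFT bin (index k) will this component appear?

DFT frequency resolution = f_s/N = 21000/512 = 2625/64 Hz
Bin index k = f_signal / resolution = 406875/64 / 2625/64 = 155
The signal frequency 406875/64 Hz falls in DFT bin k = 155.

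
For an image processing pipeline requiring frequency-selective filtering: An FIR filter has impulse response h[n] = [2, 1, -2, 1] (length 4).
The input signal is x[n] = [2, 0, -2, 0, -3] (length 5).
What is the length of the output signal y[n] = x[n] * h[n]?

For linear convolution, the output length is:
len(y) = len(x) + len(h) - 1 = 5 + 4 - 1 = 8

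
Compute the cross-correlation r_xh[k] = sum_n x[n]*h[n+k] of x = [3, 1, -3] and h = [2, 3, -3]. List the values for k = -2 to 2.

Both sequences indexed from 0 and zero outside their support.
Lags with overlap: k = -2 to 2.
  r_xh[-2] = x[2]*h[0] = -6
  r_xh[-1] = x[1]*h[0] + x[2]*h[1] = -7
  r_xh[0] = x[0]*h[0] + x[1]*h[1] + x[2]*h[2] = 18
  r_xh[1] = x[0]*h[1] + x[1]*h[2] = 6
  r_xh[2] = x[0]*h[2] = -9
r_xh = [-6, -7, 18, 6, -9] (for k = -2, ..., 2)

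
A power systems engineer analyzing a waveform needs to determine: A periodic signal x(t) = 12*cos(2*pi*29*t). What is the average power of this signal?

Average power of A*cos(wt) is A^2/2.
P = 12^2 / 2 = 144/2 = 72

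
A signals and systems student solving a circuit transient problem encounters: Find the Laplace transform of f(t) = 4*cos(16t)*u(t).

Standard pair: cos(wt)*u(t) <-> s/(s^2+w^2)
With w = 16: L{4*cos(16t)*u(t)} = 4s/(s^2+256)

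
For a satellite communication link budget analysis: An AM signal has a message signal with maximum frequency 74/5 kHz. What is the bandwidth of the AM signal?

In AM (double-sideband), the bandwidth is twice the message frequency.
BW = 2 * f_m = 2 * 74/5 kHz = 148/5 kHz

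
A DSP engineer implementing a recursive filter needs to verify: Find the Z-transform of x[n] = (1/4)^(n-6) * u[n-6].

Time-shifting property: if X(z) = Z{x[n]}, then Z{x[n-d]} = z^(-d) * X(z)
X(z) = z/(z - 1/4) for x[n] = (1/4)^n * u[n]
Z{x[n-6]} = z^(-6) * z/(z - 1/4) = z^(-5)/(z - 1/4)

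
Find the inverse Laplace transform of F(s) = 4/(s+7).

Standard pair: k/(s+a) <-> k*e^(-at)*u(t)
With k=4, a=7: f(t) = 4*e^(-7t)*u(t)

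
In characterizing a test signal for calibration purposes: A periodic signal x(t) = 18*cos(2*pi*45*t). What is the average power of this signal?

Average power of A*cos(wt) is A^2/2.
P = 18^2 / 2 = 324/2 = 162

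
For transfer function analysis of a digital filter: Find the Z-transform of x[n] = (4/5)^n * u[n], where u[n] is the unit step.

The Z-transform of a^n * u[n] is z/(z-a) for |z| > |a|.
Here a = 4/5, so X(z) = z/(z - (4/5)) = 5z/(5z - 4)
ROC: |z| > 4/5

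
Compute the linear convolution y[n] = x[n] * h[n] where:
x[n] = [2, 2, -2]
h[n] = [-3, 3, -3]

y[n] = sum_k x[k]*h[n-k]. Output length = len(x) + len(h) - 1 = 3 + 3 - 1 = 5.
y[0] = 2*-3 = -6
y[1] = 2*-3 + 2*3 = 0
y[2] = -2*-3 + 2*3 + 2*-3 = 6
y[3] = -2*3 + 2*-3 = -12
y[4] = -2*-3 = 6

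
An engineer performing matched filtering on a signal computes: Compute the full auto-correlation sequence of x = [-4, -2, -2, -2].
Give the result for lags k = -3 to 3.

r_xx[k] = sum_m x[m]*x[m+k], indexed from 0, for k = -3 to 3:
  r_xx[-3] = x[3]*x[0] = 8
  r_xx[-2] = x[2]*x[0] + x[3]*x[1] = 12
  r_xx[-1] = x[1]*x[0] + x[2]*x[1] + x[3]*x[2] = 16
  r_xx[0] = x[0]*x[0] + x[1]*x[1] + x[2]*x[2] + x[3]*x[3] = 28
  r_xx[1] = x[0]*x[1] + x[1]*x[2] + x[2]*x[3] = 16
  r_xx[2] = x[0]*x[2] + x[1]*x[3] = 12
  r_xx[3] = x[0]*x[3] = 8
r_xx = [8, 12, 16, 28, 16, 12, 8]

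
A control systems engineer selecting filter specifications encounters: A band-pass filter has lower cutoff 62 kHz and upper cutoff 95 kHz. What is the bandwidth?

Bandwidth = f_high - f_low
= 95 kHz - 62 kHz = 33 kHz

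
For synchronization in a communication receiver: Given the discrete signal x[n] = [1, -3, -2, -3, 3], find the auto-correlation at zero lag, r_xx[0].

The auto-correlation at zero lag r_xx[0] equals the signal energy.
r_xx[0] = sum of x[n]^2 = 1^2 + (-3)^2 + (-2)^2 + (-3)^2 + 3^2
= 1 + 9 + 4 + 9 + 9 = 32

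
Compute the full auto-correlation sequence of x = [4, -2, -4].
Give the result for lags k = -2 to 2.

r_xx[k] = sum_m x[m]*x[m+k], indexed from 0, for k = -2 to 2:
  r_xx[-2] = x[2]*x[0] = -16
  r_xx[-1] = x[1]*x[0] + x[2]*x[1] = 0
  r_xx[0] = x[0]*x[0] + x[1]*x[1] + x[2]*x[2] = 36
  r_xx[1] = x[0]*x[1] + x[1]*x[2] = 0
  r_xx[2] = x[0]*x[2] = -16
r_xx = [-16, 0, 36, 0, -16]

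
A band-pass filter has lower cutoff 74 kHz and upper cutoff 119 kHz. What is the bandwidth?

Bandwidth = f_high - f_low
= 119 kHz - 74 kHz = 45 kHz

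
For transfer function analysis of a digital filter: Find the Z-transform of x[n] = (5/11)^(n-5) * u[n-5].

Time-shifting property: if X(z) = Z{x[n]}, then Z{x[n-d]} = z^(-d) * X(z)
X(z) = z/(z - 5/11) for x[n] = (5/11)^n * u[n]
Z{x[n-5]} = z^(-5) * z/(z - 5/11) = z^(-4)/(z - 5/11)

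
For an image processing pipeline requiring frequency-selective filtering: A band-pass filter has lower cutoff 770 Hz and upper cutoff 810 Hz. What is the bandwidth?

Bandwidth = f_high - f_low
= 810 Hz - 770 Hz = 40 Hz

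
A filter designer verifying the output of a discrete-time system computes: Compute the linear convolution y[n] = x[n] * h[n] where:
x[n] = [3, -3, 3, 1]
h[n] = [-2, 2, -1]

y[n] = sum_k x[k]*h[n-k]. Output length = len(x) + len(h) - 1 = 4 + 3 - 1 = 6.
y[0] = 3*-2 = -6
y[1] = -3*-2 + 3*2 = 12
y[2] = 3*-2 + -3*2 + 3*-1 = -15
y[3] = 1*-2 + 3*2 + -3*-1 = 7
y[4] = 1*2 + 3*-1 = -1
y[5] = 1*-1 = -1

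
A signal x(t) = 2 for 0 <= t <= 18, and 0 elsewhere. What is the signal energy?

Energy = integral of |x(t)|^2 dt over the signal duration
= 2^2 * 18 = 4 * 18 = 72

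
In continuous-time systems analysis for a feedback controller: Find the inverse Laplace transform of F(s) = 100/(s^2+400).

Standard pair: w/(s^2+w^2) <-> sin(wt)*u(t)
Recognize w^2 = 400, so w = 20; numerator 100 = 5*20.
f(t) = 5*sin(20t)*u(t)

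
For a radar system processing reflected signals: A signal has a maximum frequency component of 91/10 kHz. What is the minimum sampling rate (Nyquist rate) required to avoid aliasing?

By the Nyquist-Shannon sampling theorem,
the minimum sampling rate (Nyquist rate) must be at least 2 * f_max.
Nyquist rate = 2 * 91/10 kHz = 91/5 kHz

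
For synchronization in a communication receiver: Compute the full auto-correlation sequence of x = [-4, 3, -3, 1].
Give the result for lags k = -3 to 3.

r_xx[k] = sum_m x[m]*x[m+k], indexed from 0, for k = -3 to 3:
  r_xx[-3] = x[3]*x[0] = -4
  r_xx[-2] = x[2]*x[0] + x[3]*x[1] = 15
  r_xx[-1] = x[1]*x[0] + x[2]*x[1] + x[3]*x[2] = -24
  r_xx[0] = x[0]*x[0] + x[1]*x[1] + x[2]*x[2] + x[3]*x[3] = 35
  r_xx[1] = x[0]*x[1] + x[1]*x[2] + x[2]*x[3] = -24
  r_xx[2] = x[0]*x[2] + x[1]*x[3] = 15
  r_xx[3] = x[0]*x[3] = -4
r_xx = [-4, 15, -24, 35, -24, 15, -4]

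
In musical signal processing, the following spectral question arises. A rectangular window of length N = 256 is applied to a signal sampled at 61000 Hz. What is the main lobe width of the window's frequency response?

For a rectangular window of length N,
the main lobe width in frequency is 2*f_s/N.
= 2*61000/256 = 7625/16 Hz
This determines the minimum frequency separation for resolving two sinusoids.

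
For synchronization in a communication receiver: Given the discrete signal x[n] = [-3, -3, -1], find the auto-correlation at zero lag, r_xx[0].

The auto-correlation at zero lag r_xx[0] equals the signal energy.
r_xx[0] = sum of x[n]^2 = (-3)^2 + (-3)^2 + (-1)^2
= 9 + 9 + 1 = 19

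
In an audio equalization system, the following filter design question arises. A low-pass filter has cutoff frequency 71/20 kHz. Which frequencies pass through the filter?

A low-pass filter passes all frequencies below the cutoff frequency 71/20 kHz and attenuates higher frequencies.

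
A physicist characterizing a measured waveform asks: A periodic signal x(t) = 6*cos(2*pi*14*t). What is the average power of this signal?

Average power of A*cos(wt) is A^2/2.
P = 6^2 / 2 = 36/2 = 18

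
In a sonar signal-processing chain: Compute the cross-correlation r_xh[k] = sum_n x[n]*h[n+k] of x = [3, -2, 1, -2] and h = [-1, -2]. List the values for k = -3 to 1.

Both sequences indexed from 0 and zero outside their support.
Lags with overlap: k = -3 to 1.
  r_xh[-3] = x[3]*h[0] = 2
  r_xh[-2] = x[2]*h[0] + x[3]*h[1] = 3
  r_xh[-1] = x[1]*h[0] + x[2]*h[1] = 0
  r_xh[0] = x[0]*h[0] + x[1]*h[1] = 1
  r_xh[1] = x[0]*h[1] = -6
r_xh = [2, 3, 0, 1, -6] (for k = -3, ..., 1)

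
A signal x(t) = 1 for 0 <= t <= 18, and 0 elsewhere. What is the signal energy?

Energy = integral of |x(t)|^2 dt over the signal duration
= 1^2 * 18 = 1 * 18 = 18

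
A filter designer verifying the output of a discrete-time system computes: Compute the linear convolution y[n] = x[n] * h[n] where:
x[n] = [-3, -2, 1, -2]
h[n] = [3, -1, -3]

y[n] = sum_k x[k]*h[n-k]. Output length = len(x) + len(h) - 1 = 4 + 3 - 1 = 6.
y[0] = -3*3 = -9
y[1] = -2*3 + -3*-1 = -3
y[2] = 1*3 + -2*-1 + -3*-3 = 14
y[3] = -2*3 + 1*-1 + -2*-3 = -1
y[4] = -2*-1 + 1*-3 = -1
y[5] = -2*-3 = 6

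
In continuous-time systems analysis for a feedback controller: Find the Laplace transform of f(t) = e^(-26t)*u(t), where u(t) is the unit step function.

Standard Laplace transform pair:
e^(-at)*u(t) <-> 1/(s+a)
With a = 26: L{e^(-26t)*u(t)} = 1/(s+26), ROC: Re(s) > -26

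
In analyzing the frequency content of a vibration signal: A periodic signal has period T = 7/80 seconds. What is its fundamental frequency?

The fundamental frequency is the reciprocal of the period.
f = 1/T = 1/(7/80) = 80/7 Hz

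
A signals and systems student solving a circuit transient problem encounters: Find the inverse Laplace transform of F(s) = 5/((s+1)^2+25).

Standard pair: w/((s+a)^2+w^2) <-> e^(-at)*sin(wt)*u(t)
With a=1, w=5: f(t) = e^(-t)*sin(5t)*u(t)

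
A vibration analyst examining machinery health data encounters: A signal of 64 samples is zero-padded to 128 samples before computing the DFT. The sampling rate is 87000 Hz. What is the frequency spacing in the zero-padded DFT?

Original DFT: N = 64, resolution = f_s/N = 87000/64 = 10875/8 Hz
Zero-padded DFT: N = 128, resolution = f_s/N = 87000/128 = 10875/16 Hz
Zero-padding interpolates the spectrum (finer frequency grid)
but does NOT improve the true spectral resolution (ability to resolve close frequencies).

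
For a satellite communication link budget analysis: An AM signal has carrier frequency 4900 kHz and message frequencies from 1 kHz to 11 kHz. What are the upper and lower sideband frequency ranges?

Upper sideband (USB) = fc + [fm_low, fm_high] = 4900 + [1, 11] = [4901, 4911] kHz
Lower sideband (LSB) = fc - [fm_high, fm_low] = 4900 - [11, 1] = [4889, 4899] kHz
Total occupied spectrum: 4889 kHz to 4911 kHz (plus carrier at 4900 kHz)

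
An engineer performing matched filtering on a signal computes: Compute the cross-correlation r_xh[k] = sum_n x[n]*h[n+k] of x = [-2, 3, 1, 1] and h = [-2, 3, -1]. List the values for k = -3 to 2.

Both sequences indexed from 0 and zero outside their support.
Lags with overlap: k = -3 to 2.
  r_xh[-3] = x[3]*h[0] = -2
  r_xh[-2] = x[2]*h[0] + x[3]*h[1] = 1
  r_xh[-1] = x[1]*h[0] + x[2]*h[1] + x[3]*h[2] = -4
  r_xh[0] = x[0]*h[0] + x[1]*h[1] + x[2]*h[2] = 12
  r_xh[1] = x[0]*h[1] + x[1]*h[2] = -9
  r_xh[2] = x[0]*h[2] = 2
r_xh = [-2, 1, -4, 12, -9, 2] (for k = -3, ..., 2)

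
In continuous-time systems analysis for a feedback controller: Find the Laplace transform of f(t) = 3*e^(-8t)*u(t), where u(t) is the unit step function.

Standard Laplace transform pair:
e^(-at)*u(t) <-> 1/(s+a)
With a = 8: L{3*e^(-8t)*u(t)} = 3/(s+8), ROC: Re(s) > -8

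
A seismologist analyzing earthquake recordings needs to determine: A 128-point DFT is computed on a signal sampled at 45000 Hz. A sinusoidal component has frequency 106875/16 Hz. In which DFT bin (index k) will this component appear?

DFT frequency resolution = f_s/N = 45000/128 = 5625/16 Hz
Bin index k = f_signal / resolution = 106875/16 / 5625/16 = 19
The signal frequency 106875/16 Hz falls in DFT bin k = 19.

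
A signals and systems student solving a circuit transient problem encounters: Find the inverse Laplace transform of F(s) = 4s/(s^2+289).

Standard pair: s/(s^2+w^2) <-> cos(wt)*u(t)
With k=4, w=17: f(t) = 4*cos(17t)*u(t)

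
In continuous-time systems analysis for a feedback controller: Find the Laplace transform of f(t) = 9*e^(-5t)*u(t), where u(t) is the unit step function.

Standard Laplace transform pair:
e^(-at)*u(t) <-> 1/(s+a)
With a = 5: L{9*e^(-5t)*u(t)} = 9/(s+5), ROC: Re(s) > -5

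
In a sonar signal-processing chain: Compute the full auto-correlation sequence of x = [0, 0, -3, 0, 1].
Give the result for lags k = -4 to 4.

r_xx[k] = sum_m x[m]*x[m+k], indexed from 0, for k = -4 to 4:
  r_xx[-4] = x[4]*x[0] = 0
  r_xx[-3] = x[3]*x[0] + x[4]*x[1] = 0
  r_xx[-2] = x[2]*x[0] + x[3]*x[1] + x[4]*x[2] = -3
  r_xx[-1] = x[1]*x[0] + x[2]*x[1] + x[3]*x[2] + x[4]*x[3] = 0
  r_xx[0] = x[0]*x[0] + x[1]*x[1] + x[2]*x[2] + x[3]*x[3] + x[4]*x[4] = 10
  r_xx[1] = x[0]*x[1] + x[1]*x[2] + x[2]*x[3] + x[3]*x[4] = 0
  r_xx[2] = x[0]*x[2] + x[1]*x[3] + x[2]*x[4] = -3
  r_xx[3] = x[0]*x[3] + x[1]*x[4] = 0
  r_xx[4] = x[0]*x[4] = 0
r_xx = [0, 0, -3, 0, 10, 0, -3, 0, 0]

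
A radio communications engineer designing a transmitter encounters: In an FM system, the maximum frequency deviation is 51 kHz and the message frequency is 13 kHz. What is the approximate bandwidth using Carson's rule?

Carson's rule: BW = 2*(delta_f + f_m)
= 2*(51 + 13) kHz = 128 kHz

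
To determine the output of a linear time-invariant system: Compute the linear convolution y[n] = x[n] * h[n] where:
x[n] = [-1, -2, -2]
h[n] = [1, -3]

y[n] = sum_k x[k]*h[n-k]. Output length = len(x) + len(h) - 1 = 3 + 2 - 1 = 4.
y[0] = -1*1 = -1
y[1] = -2*1 + -1*-3 = 1
y[2] = -2*1 + -2*-3 = 4
y[3] = -2*-3 = 6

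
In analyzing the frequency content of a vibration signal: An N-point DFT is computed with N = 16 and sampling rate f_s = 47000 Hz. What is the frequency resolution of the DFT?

DFT frequency resolution = f_s / N
= 47000 / 16 = 5875/2 Hz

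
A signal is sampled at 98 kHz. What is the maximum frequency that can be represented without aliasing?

The maximum frequency that can be represented without aliasing
is the Nyquist frequency: f_max = f_s / 2 = 98 kHz / 2 = 49 kHz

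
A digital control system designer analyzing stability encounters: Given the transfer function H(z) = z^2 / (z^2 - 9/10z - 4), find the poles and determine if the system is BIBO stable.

Poles are roots of the denominator: z^2 - 9/10z - 4 = 0.
Quadratic formula: z = [-(-9/10) +/- sqrt((-9/10)^2 - 4*(-4))] / 2
Discriminant = 81/100 + 16 = 1681/100; sqrt = 41/10.
z = (9/10 +/- 41/10) / 2 => z = 5/2 or z = -8/5.
|p1| = 5/2, |p2| = 8/5.
For BIBO stability, all poles must lie inside the unit circle (|p| < 1).
System is UNSTABLE since at least one |p| >= 1.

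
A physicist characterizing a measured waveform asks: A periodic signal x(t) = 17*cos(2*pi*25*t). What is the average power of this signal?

Average power of A*cos(wt) is A^2/2.
P = 17^2 / 2 = 289/2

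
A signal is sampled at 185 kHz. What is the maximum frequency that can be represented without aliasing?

The maximum frequency that can be represented without aliasing
is the Nyquist frequency: f_max = f_s / 2 = 185 kHz / 2 = 185/2 kHz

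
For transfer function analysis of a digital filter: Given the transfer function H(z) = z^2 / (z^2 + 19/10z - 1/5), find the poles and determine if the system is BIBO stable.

Poles are roots of the denominator: z^2 + 19/10z - 1/5 = 0.
Quadratic formula: z = [-(19/10) +/- sqrt((19/10)^2 - 4*(-1/5))] / 2
Discriminant = 361/100 + 4/5 = 441/100; sqrt = 21/10.
z = (-19/10 +/- 21/10) / 2 => z = 1/10 or z = -2.
|p1| = 2, |p2| = 1/10.
For BIBO stability, all poles must lie inside the unit circle (|p| < 1).
System is UNSTABLE since at least one |p| >= 1.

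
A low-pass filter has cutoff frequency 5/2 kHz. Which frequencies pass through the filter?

A low-pass filter passes all frequencies below the cutoff frequency 5/2 kHz and attenuates higher frequencies.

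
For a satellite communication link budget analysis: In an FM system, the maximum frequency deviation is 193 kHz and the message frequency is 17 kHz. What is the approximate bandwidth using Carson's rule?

Carson's rule: BW = 2*(delta_f + f_m)
= 2*(193 + 17) kHz = 420 kHz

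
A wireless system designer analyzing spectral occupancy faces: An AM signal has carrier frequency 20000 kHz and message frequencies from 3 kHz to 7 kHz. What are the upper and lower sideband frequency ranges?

Upper sideband (USB) = fc + [fm_low, fm_high] = 20000 + [3, 7] = [20003, 20007] kHz
Lower sideband (LSB) = fc - [fm_high, fm_low] = 20000 - [7, 3] = [19993, 19997] kHz
Total occupied spectrum: 19993 kHz to 20007 kHz (plus carrier at 20000 kHz)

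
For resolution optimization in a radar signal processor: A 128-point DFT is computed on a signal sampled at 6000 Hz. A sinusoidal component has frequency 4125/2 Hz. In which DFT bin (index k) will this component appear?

DFT frequency resolution = f_s/N = 6000/128 = 375/8 Hz
Bin index k = f_signal / resolution = 4125/2 / 375/8 = 44
The signal frequency 4125/2 Hz falls in DFT bin k = 44.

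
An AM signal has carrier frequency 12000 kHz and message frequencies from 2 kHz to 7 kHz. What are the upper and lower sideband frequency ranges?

Upper sideband (USB) = fc + [fm_low, fm_high] = 12000 + [2, 7] = [12002, 12007] kHz
Lower sideband (LSB) = fc - [fm_high, fm_low] = 12000 - [7, 2] = [11993, 11998] kHz
Total occupied spectrum: 11993 kHz to 12007 kHz (plus carrier at 12000 kHz)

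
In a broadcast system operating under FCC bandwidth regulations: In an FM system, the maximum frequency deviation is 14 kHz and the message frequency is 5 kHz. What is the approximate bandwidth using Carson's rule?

Carson's rule: BW = 2*(delta_f + f_m)
= 2*(14 + 5) kHz = 38 kHz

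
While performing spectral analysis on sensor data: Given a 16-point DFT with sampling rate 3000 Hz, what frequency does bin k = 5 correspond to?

The frequency of DFT bin k is: f_k = k * f_s / N
f_5 = 5 * 3000 / 16 = 1875/2 Hz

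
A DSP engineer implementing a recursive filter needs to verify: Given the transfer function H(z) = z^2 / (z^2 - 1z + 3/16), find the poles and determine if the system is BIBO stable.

Poles are roots of the denominator: z^2 - 1z + 3/16 = 0.
Quadratic formula: z = [-(-1) +/- sqrt((-1)^2 - 4*(3/16))] / 2
Discriminant = 1 - 3/4 = 1/4; sqrt = 1/2.
z = (1 +/- 1/2) / 2 => z = 3/4 or z = 1/4.
|p1| = 3/4, |p2| = 1/4.
For BIBO stability, all poles must lie inside the unit circle (|p| < 1).
System is STABLE since both |p| < 1.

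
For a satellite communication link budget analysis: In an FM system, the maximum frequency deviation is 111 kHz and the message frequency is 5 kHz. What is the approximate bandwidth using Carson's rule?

Carson's rule: BW = 2*(delta_f + f_m)
= 2*(111 + 5) kHz = 232 kHz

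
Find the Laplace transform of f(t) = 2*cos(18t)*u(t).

Standard pair: cos(wt)*u(t) <-> s/(s^2+w^2)
With w = 18: L{2*cos(18t)*u(t)} = 2s/(s^2+324)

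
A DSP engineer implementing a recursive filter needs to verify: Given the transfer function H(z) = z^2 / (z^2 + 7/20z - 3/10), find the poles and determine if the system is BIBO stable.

Poles are roots of the denominator: z^2 + 7/20z - 3/10 = 0.
Quadratic formula: z = [-(7/20) +/- sqrt((7/20)^2 - 4*(-3/10))] / 2
Discriminant = 49/400 + 6/5 = 529/400; sqrt = 23/20.
z = (-7/20 +/- 23/20) / 2 => z = 2/5 or z = -3/4.
|p1| = 2/5, |p2| = 3/4.
For BIBO stability, all poles must lie inside the unit circle (|p| < 1).
System is STABLE since both |p| < 1.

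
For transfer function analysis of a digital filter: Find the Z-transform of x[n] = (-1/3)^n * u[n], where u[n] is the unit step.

The Z-transform of a^n * u[n] is z/(z-a) for |z| > |a|.
Here a = -1/3, so X(z) = z/(z - (-1/3)) = 3z/(3z + 1)
ROC: |z| > 1/3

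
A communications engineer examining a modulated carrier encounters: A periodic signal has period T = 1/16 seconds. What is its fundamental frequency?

The fundamental frequency is the reciprocal of the period.
f = 1/T = 1/(1/16) = 16 Hz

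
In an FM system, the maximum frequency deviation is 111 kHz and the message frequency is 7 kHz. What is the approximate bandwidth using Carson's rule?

Carson's rule: BW = 2*(delta_f + f_m)
= 2*(111 + 7) kHz = 236 kHz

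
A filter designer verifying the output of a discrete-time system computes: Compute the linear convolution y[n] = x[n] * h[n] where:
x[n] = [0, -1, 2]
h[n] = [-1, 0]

y[n] = sum_k x[k]*h[n-k]. Output length = len(x) + len(h) - 1 = 3 + 2 - 1 = 4.
y[0] = 0*-1 = 0
y[1] = -1*-1 + 0*0 = 1
y[2] = 2*-1 + -1*0 = -2
y[3] = 2*0 = 0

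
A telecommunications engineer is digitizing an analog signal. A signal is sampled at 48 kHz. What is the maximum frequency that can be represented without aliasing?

The maximum frequency that can be represented without aliasing
is the Nyquist frequency: f_max = f_s / 2 = 48 kHz / 2 = 24 kHz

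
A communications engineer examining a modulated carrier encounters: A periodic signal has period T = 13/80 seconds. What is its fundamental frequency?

The fundamental frequency is the reciprocal of the period.
f = 1/T = 1/(13/80) = 80/13 Hz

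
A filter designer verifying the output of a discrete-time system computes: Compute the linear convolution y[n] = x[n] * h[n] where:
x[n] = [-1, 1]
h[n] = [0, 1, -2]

y[n] = sum_k x[k]*h[n-k]. Output length = len(x) + len(h) - 1 = 2 + 3 - 1 = 4.
y[0] = -1*0 = 0
y[1] = 1*0 + -1*1 = -1
y[2] = 1*1 + -1*-2 = 3
y[3] = 1*-2 = -2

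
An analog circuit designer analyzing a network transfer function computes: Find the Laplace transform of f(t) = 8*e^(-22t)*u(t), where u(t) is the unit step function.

Standard Laplace transform pair:
e^(-at)*u(t) <-> 1/(s+a)
With a = 22: L{8*e^(-22t)*u(t)} = 8/(s+22), ROC: Re(s) > -22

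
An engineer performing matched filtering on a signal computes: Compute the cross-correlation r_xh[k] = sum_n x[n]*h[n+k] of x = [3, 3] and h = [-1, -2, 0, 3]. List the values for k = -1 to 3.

Both sequences indexed from 0 and zero outside their support.
Lags with overlap: k = -1 to 3.
  r_xh[-1] = x[1]*h[0] = -3
  r_xh[0] = x[0]*h[0] + x[1]*h[1] = -9
  r_xh[1] = x[0]*h[1] + x[1]*h[2] = -6
  r_xh[2] = x[0]*h[2] + x[1]*h[3] = 9
  r_xh[3] = x[0]*h[3] = 9
r_xh = [-3, -9, -6, 9, 9] (for k = -1, ..., 3)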